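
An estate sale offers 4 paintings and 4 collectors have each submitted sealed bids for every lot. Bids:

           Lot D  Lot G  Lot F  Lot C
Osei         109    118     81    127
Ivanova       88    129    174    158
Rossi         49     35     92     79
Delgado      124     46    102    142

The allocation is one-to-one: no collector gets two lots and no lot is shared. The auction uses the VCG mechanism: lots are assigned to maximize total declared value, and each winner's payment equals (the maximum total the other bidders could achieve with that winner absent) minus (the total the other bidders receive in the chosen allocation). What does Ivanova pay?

Efficient allocation: Osei→Lot G ($118), Ivanova→Lot F ($174), Rossi→Lot C ($79), Delgado→Lot D ($124); total welfare W = $495.
Ivanova receives Lot F at value $174, so the others get W − 174 = $321.
Without Ivanova: best allocation of the remaining 3 bidders over all 4 lots is Osei→Lot G ($118), Rossi→Lot F ($92), Delgado→Lot C ($142), total $352.
VCG payment = (others' best without Ivanova) − (others' welfare with Ivanova) = 352 − 321 = $31.

Ivanova pays $31.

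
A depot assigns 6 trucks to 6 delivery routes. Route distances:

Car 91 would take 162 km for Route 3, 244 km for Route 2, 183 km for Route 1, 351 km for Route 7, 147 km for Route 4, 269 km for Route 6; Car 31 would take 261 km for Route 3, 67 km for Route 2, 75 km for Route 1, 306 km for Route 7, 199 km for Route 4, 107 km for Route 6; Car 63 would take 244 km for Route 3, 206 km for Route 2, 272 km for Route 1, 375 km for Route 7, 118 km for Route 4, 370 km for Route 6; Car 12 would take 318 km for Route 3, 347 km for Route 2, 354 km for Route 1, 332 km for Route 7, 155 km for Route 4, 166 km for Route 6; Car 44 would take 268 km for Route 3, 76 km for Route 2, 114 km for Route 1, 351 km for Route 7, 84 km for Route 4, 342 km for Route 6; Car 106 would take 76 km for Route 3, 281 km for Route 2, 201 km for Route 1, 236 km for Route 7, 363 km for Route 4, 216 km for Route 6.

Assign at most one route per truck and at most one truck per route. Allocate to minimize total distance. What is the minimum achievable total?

This is the linear assignment problem.
Optimal: Car 91→Route 3 (162 km), Car 31→Route 1 (75 km), Car 63→Route 4 (118 km), Car 12→Route 6 (166 km), Car 44→Route 2 (76 km), Car 106→Route 7 (236 km) — total 162+75+118+166+76+236 = 833 km.
Min-entry greedy (repeatedly take the single cheapest remaining cell) gives 951 km, worse by 118.
Checked against all permutations: 833 km is optimal.

Minimum total: 833 km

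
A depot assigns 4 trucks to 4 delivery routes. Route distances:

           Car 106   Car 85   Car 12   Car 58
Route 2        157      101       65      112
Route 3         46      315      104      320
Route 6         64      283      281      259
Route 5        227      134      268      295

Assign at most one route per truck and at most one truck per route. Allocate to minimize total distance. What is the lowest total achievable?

Optimal: Car 106→Route 6 (64 km), Car 85→Route 5 (134 km), Car 12→Route 3 (104 km), Car 58→Route 2 (112 km) — total 64+134+104+112 = 414 km.
Min-entry greedy (repeatedly take the single cheapest remaining cell) gives 504 km, worse by 90.
Next-best assignment: Car 106→Route 3, Car 85→Route 5, Car 12→Route 2, Car 58→Route 6 = 504 km.
Every other assignment is strictly worse.

Min total: 414 km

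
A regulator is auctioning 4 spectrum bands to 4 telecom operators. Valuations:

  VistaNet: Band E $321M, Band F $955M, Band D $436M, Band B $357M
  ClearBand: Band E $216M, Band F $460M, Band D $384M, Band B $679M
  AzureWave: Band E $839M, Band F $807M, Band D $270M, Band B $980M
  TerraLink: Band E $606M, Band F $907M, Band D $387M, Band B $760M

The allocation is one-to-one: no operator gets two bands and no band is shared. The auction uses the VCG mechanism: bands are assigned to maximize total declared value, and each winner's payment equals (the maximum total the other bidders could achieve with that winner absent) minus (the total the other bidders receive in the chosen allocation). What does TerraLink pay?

TerraLink pays $295M.

Efficient allocation: VistaNet→Band F ($955M), ClearBand→Band D ($384M), AzureWave→Band E ($839M), TerraLink→Band B ($760M); total welfare W = $2938M.
TerraLink receives Band B at value $760M, so the others get W − 760 = $2178M.
Without TerraLink: best allocation of the remaining 3 bidders over all 4 bands is VistaNet→Band F ($955M), ClearBand→Band B ($679M), AzureWave→Band E ($839M), total $2473M.
VCG payment = (others' best without TerraLink) − (others' welfare with TerraLink) = 2473 − 2178 = $295M.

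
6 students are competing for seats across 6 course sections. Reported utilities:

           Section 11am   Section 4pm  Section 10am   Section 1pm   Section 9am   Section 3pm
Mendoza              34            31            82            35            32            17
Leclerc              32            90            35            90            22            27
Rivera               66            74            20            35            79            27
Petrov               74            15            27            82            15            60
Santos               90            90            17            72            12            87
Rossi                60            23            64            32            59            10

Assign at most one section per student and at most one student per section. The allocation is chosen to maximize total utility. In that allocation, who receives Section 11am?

Rossi receives Section 11am.

Optimal: Mendoza→Section 10am (82 points), Leclerc→Section 4pm (90 points), Rivera→Section 9am (79 points), Petrov→Section 1pm (82 points), Santos→Section 3pm (87 points), Rossi→Section 11am (60 points) — total 82+90+79+82+87+60 = 480 points.
Column-greedy (each section in turn goes to its best remaining student) gives 433 points, worse by 47.
Swapping Mendoza↔Leclerc (Mendoza→Section 4pm 31 points, Leclerc→Section 10am 35 points) loses 106.
Rossi's own top section is Section 10am (64 points), but forcing Rossi→Section 10am and reassigning the rest optimally gives only 436 points — worse by 44.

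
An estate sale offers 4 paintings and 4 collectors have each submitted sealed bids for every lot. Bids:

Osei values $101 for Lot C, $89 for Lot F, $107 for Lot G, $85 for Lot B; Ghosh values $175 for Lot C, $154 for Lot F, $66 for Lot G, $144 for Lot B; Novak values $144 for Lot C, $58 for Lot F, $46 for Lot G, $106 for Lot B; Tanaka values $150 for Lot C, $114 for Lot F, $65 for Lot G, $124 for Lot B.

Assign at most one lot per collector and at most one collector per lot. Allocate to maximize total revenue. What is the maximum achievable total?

Maximum total: $529

This is a one-to-one assignment (maximum-weight bipartite matching).
Optimal: Osei→Lot G ($107), Ghosh→Lot F ($154), Novak→Lot C ($144), Tanaka→Lot B ($124) — total 107+154+144+124 = $529.
Row-greedy (each collector in turn takes its best remaining lot) gives $502, worse by 27.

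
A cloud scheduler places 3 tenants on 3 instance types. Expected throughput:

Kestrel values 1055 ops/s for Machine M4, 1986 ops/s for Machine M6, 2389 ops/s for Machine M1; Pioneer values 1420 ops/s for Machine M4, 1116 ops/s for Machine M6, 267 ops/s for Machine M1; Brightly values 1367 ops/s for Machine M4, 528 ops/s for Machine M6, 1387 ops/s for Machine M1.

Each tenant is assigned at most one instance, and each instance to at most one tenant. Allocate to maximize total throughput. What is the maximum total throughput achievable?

Optimal: Kestrel→Machine M1 (2389 ops/s), Pioneer→Machine M6 (1116 ops/s), Brightly→Machine M4 (1367 ops/s) — total 2389+1116+1367 = 4872 ops/s.
Checked against all permutations: 4872 ops/s is optimal.

Max total: 4872 ops/s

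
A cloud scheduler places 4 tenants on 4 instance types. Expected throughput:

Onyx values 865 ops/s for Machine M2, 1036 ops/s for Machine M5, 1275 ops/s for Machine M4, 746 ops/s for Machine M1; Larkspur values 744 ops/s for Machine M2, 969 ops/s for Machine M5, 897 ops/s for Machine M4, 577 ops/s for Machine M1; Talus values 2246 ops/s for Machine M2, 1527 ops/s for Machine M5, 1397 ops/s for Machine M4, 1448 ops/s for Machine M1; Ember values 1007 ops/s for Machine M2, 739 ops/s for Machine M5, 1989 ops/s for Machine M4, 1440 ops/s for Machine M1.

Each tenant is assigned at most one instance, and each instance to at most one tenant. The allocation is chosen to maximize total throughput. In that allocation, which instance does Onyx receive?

Onyx receives Machine M1.

Treat this as an assignment problem: match each tenant to one instance.
Optimal: Onyx→Machine M1 (746 ops/s), Larkspur→Machine M5 (969 ops/s), Talus→Machine M2 (2246 ops/s), Ember→Machine M4 (1989 ops/s) — total 746+969+2246+1989 = 5950 ops/s.
Column-greedy (each instance in turn goes to its best remaining tenant) gives 5848 ops/s, worse by 102.
Checked against all permutations: 5950 ops/s is optimal.
Onyx's own top instance is Machine M4 (1275 ops/s), but forcing Onyx→Machine M4 and reassigning the rest optimally gives only 5930 ops/s — worse by 20.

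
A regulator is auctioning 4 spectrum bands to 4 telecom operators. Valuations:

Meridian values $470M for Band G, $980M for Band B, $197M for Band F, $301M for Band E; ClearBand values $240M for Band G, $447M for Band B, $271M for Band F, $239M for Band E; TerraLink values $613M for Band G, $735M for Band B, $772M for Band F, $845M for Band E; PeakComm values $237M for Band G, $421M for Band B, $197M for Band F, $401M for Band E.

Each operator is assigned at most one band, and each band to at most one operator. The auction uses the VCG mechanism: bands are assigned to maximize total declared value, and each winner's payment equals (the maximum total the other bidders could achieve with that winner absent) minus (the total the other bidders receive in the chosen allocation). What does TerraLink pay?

TerraLink pays $31M.

Efficient allocation: Meridian→Band B ($980M), ClearBand→Band G ($240M), TerraLink→Band F ($772M), PeakComm→Band E ($401M); total welfare W = $2393M.
TerraLink receives Band F at value $772M, so the others get W − 772 = $1621M.
Without TerraLink: best allocation of the remaining 3 bidders over all 4 bands is Meridian→Band B ($980M), ClearBand→Band F ($271M), PeakComm→Band E ($401M), total $1652M.
VCG payment = (others' best without TerraLink) − (others' welfare with TerraLink) = 1652 − 1621 = $31M.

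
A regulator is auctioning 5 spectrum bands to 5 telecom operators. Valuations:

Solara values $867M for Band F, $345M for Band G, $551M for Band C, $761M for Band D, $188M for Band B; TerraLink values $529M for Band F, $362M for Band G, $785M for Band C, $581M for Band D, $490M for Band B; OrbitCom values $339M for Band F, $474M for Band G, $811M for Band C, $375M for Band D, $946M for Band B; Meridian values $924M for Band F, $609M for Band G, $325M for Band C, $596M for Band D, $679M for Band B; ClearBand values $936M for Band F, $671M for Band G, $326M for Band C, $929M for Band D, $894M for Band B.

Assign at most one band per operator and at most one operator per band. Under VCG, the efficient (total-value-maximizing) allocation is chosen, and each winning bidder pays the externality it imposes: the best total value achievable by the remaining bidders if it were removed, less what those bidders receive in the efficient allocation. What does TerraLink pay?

TerraLink pays $39M.

Efficient allocation: Solara→Band F ($867M), TerraLink→Band C ($785M), OrbitCom→Band B ($946M), Meridian→Band G ($609M), ClearBand→Band D ($929M); total welfare W = $4136M.
TerraLink receives Band C at value $785M, so the others get W − 785 = $3351M.
Without TerraLink: best allocation of the remaining 4 bidders over all 5 bands is Solara→Band D ($761M), OrbitCom→Band C ($811M), Meridian→Band F ($924M), ClearBand→Band B ($894M), total $3390M.
VCG payment = (others' best without TerraLink) − (others' welfare with TerraLink) = 3390 − 3351 = $39M.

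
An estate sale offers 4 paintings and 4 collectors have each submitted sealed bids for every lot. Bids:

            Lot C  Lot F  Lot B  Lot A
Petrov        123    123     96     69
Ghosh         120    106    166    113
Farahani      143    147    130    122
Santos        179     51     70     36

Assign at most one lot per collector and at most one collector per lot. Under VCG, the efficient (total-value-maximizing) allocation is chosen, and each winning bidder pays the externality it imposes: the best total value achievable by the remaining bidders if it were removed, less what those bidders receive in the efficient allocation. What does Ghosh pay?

Ghosh pays $8.

Efficient allocation: Petrov→Lot F ($123), Ghosh→Lot B ($166), Farahani→Lot A ($122), Santos→Lot C ($179); total welfare W = $590.
Ghosh receives Lot B at value $166, so the others get W − 166 = $424.
Without Ghosh: best allocation of the remaining 3 bidders over all 4 lots is Petrov→Lot F ($123), Farahani→Lot B ($130), Santos→Lot C ($179), total $432.
VCG payment = (others' best without Ghosh) − (others' welfare with Ghosh) = 432 − 424 = $8.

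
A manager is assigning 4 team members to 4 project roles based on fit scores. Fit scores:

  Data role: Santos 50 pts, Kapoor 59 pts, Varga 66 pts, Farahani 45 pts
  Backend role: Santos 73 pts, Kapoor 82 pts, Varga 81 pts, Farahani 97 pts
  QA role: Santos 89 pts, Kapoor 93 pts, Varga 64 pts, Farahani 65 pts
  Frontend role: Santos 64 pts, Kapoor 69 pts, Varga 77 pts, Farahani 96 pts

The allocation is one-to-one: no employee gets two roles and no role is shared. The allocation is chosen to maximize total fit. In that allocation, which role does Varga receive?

Optimal: Santos→QA role (89 pts), Kapoor→Backend role (82 pts), Varga→Data role (66 pts), Farahani→Frontend role (96 pts) — total 89+82+66+96 = 333 pts.
Max-entry greedy (repeatedly take the single best remaining cell) gives 317 pts, worse by 16.
Next-best assignment: Santos→Backend role, Kapoor→QA role, Varga→Data role, Farahani→Frontend role = 328 pts.
Swapping Santos↔Varga (Santos→Data role 50 pts, Varga→QA role 64 pts) loses 41.
Varga's own top role is Backend role (81 pts), but forcing Varga→Backend role and reassigning the rest optimally gives only 325 pts — worse by 8.

Varga receives Data role.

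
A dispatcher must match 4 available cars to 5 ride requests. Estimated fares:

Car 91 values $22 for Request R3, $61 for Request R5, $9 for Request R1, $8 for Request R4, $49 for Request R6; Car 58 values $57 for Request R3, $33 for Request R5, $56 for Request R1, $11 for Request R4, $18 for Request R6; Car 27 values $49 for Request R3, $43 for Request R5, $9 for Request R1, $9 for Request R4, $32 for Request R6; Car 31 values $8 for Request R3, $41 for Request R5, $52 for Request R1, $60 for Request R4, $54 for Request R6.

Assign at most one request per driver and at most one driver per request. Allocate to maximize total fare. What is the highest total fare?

Max total: $226

This is a one-to-one assignment (maximum-weight bipartite matching).
Optimal: Car 91→Request R5 ($61), Car 58→Request R1 ($56), Car 27→Request R3 ($49), Car 31→Request R4 ($60) — total 61+56+49+60 = $226.
Max-entry greedy (repeatedly take the single best remaining cell) gives $210, worse by 16.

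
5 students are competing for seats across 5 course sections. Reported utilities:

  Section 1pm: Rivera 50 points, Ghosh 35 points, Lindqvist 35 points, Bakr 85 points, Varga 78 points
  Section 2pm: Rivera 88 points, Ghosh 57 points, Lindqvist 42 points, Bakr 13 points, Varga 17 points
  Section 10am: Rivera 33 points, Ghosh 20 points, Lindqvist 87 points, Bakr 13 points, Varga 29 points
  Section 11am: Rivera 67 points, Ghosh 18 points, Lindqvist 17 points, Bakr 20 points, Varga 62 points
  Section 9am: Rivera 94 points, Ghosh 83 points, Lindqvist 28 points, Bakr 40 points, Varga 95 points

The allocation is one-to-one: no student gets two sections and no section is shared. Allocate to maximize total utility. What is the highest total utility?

Optimal: Rivera→Section 2pm (88 points), Ghosh→Section 9am (83 points), Lindqvist→Section 10am (87 points), Bakr→Section 1pm (85 points), Varga→Section 11am (62 points) — total 88+83+87+85+62 = 405 points.
Row-greedy (each student in turn takes its best remaining section) gives 385 points, worse by 20.
Next-best assignment: Rivera→Section 11am, Ghosh→Section 2pm, Lindqvist→Section 10am, Bakr→Section 1pm, Varga→Section 9am = 391 points.
Swapping Bakr↔Lindqvist (Bakr→Section 10am 13 points, Lindqvist→Section 1pm 35 points) loses 124.
No other one-to-one assignment exceeds 405 points.

Maximum total: 405 points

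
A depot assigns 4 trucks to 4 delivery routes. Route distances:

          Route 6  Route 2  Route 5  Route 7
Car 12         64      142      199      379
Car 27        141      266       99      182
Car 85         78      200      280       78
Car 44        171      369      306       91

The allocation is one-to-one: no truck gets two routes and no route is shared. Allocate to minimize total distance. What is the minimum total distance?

Minimum total: 410 km

Optimal: Car 12→Route 2 (142 km), Car 27→Route 5 (99 km), Car 85→Route 6 (78 km), Car 44→Route 7 (91 km) — total 142+99+78+91 = 410 km.
Row-greedy (each truck in turn takes its cheapest remaining route) gives 610 km, worse by 200.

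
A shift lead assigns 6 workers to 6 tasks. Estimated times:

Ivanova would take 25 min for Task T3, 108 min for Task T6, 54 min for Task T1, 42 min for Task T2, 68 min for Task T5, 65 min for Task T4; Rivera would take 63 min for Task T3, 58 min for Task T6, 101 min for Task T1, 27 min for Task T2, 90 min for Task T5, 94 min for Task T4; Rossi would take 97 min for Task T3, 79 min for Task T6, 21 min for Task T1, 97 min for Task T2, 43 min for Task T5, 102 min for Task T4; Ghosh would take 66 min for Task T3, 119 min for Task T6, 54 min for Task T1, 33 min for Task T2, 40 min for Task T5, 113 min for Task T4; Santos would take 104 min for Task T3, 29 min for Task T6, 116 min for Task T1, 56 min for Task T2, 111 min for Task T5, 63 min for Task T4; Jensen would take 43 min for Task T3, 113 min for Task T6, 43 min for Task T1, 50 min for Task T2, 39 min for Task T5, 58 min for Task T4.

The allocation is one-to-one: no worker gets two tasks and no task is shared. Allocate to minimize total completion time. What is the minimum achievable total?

Optimal: Ivanova→Task T3 (25 min), Rivera→Task T2 (27 min), Rossi→Task T1 (21 min), Ghosh→Task T5 (40 min), Santos→Task T6 (29 min), Jensen→Task T4 (58 min) — total 25+27+21+40+29+58 = 200 min.
Min-entry greedy (repeatedly take the single cheapest remaining cell) gives 254 min, worse by 54.
Next-best assignment: Ivanova→Task T4, Rivera→Task T2, Rossi→Task T1, Ghosh→Task T5, Santos→Task T6, Jensen→Task T3 = 225 min.

Min total: 200 min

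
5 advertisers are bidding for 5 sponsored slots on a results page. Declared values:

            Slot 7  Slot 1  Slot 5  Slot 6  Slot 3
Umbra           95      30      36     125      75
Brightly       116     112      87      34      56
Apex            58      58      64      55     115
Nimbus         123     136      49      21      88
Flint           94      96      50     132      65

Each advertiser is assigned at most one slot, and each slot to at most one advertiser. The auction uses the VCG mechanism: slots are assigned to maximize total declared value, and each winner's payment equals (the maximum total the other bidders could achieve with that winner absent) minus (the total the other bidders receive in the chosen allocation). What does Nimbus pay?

Efficient allocation: Umbra→Slot 7 ($95), Brightly→Slot 5 ($87), Apex→Slot 3 ($115), Nimbus→Slot 1 ($136), Flint→Slot 6 ($132); total welfare W = $565.
Nimbus receives Slot 1 at value $136, so the others get W − 136 = $429.
Without Nimbus: best allocation of the remaining 4 bidders over all 5 slots is Umbra→Slot 7 ($95), Brightly→Slot 1 ($112), Apex→Slot 3 ($115), Flint→Slot 6 ($132), total $454.
VCG payment = (others' best without Nimbus) − (others' welfare with Nimbus) = 454 − 429 = $25.

Nimbus pays $25.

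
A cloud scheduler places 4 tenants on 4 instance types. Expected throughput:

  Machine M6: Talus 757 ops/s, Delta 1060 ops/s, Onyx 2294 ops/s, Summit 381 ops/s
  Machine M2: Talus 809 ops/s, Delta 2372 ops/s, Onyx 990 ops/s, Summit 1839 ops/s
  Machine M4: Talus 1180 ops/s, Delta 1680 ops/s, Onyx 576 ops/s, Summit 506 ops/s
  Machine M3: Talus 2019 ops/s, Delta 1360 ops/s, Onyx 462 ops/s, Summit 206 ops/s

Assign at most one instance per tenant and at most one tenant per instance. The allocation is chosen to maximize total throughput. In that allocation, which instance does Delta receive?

This is the linear assignment problem.
Optimal: Talus→Machine M3 (2019 ops/s), Delta→Machine M4 (1680 ops/s), Onyx→Machine M6 (2294 ops/s), Summit→Machine M2 (1839 ops/s) — total 2019+1680+2294+1839 = 7832 ops/s.
Max-entry greedy (repeatedly take the single best remaining cell) gives 7191 ops/s, worse by 641.
Swapping Onyx↔Summit (Onyx→Machine M2 990 ops/s, Summit→Machine M6 381 ops/s) loses 2762.
Delta's own top instance is Machine M2 (2372 ops/s), but forcing Delta→Machine M2 and reassigning the rest optimally gives only 7191 ops/s — worse by 641.

Delta receives Machine M4.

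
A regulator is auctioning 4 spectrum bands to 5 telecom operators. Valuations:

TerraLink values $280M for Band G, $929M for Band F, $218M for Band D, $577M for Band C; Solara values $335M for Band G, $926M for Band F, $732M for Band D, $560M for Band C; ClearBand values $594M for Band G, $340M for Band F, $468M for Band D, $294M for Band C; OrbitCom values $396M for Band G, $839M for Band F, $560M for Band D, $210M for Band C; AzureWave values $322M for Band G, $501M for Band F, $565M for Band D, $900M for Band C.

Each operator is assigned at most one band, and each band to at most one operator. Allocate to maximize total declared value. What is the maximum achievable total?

This is the linear assignment problem.
Optimal: ClearBand→Band G ($594M), TerraLink→Band F ($929M), Solara→Band D ($732M), AzureWave→Band C ($900M) — total 594+929+732+900 = $3155M.
Row-greedy (each operator in turn takes its best remaining band) gives $2465M, worse by 690.

Max total: $3155M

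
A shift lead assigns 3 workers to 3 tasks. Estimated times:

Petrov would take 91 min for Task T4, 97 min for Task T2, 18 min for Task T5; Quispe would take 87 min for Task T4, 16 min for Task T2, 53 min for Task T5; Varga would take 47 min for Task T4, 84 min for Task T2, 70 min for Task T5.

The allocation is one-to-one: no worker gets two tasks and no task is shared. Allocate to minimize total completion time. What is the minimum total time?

Optimal: Petrov→Task T5 (18 min), Quispe→Task T2 (16 min), Varga→Task T4 (47 min) — total 18+16+47 = 81 min.

Minimum total: 81 min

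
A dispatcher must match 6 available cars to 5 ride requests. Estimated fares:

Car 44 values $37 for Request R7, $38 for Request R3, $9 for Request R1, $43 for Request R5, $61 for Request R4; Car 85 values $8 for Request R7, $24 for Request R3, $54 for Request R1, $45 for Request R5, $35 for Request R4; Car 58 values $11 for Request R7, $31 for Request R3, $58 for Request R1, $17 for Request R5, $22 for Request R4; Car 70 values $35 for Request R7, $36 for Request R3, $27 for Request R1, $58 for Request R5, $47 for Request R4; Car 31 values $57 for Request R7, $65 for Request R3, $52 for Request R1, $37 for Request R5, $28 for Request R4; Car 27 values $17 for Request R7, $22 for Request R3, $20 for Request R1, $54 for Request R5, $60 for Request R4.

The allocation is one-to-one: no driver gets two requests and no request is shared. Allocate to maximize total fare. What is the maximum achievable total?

Maximum total: $278

Optimal: Car 44→Request R7 ($37), Car 31→Request R3 ($65), Car 58→Request R1 ($58), Car 70→Request R5 ($58), Car 27→Request R4 ($60) — total 37+65+58+58+60 = $278.
Row-greedy (each driver in turn takes its best remaining request) gives $261, worse by 17.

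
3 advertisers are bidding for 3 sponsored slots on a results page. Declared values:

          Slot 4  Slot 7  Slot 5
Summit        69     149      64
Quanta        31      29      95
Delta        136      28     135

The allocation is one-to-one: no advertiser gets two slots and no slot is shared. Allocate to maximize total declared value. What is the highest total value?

Maximum total: $380

Optimal: Summit→Slot 7 ($149), Quanta→Slot 5 ($95), Delta→Slot 4 ($136) — total 149+95+136 = $380.
Swapping Quanta↔Delta (Quanta→Slot 4 $31, Delta→Slot 5 $135) loses 65.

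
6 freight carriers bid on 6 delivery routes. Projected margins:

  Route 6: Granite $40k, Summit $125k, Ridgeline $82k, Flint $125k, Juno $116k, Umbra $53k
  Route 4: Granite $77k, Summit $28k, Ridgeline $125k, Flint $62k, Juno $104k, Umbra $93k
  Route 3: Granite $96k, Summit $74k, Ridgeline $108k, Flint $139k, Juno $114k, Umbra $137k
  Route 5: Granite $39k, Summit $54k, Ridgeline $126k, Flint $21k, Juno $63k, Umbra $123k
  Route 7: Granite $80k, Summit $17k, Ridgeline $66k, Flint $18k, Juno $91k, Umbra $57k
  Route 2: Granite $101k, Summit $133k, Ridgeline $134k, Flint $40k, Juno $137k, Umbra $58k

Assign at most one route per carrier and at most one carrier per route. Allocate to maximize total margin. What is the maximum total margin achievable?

Max total: $729k

Treat this as an assignment problem: match each carrier to one route.
Optimal: Granite→Route 7 ($80k), Summit→Route 6 ($125k), Ridgeline→Route 4 ($125k), Flint→Route 3 ($139k), Juno→Route 2 ($137k), Umbra→Route 5 ($123k) — total 80+125+125+139+137+123 = $729k.
Row-greedy (each carrier in turn takes its best remaining route) gives $652k, worse by 77.
Next-best assignment: Granite→Route 7, Summit→Route 2, Ridgeline→Route 4, Flint→Route 3, Juno→Route 6, Umbra→Route 5 = $716k.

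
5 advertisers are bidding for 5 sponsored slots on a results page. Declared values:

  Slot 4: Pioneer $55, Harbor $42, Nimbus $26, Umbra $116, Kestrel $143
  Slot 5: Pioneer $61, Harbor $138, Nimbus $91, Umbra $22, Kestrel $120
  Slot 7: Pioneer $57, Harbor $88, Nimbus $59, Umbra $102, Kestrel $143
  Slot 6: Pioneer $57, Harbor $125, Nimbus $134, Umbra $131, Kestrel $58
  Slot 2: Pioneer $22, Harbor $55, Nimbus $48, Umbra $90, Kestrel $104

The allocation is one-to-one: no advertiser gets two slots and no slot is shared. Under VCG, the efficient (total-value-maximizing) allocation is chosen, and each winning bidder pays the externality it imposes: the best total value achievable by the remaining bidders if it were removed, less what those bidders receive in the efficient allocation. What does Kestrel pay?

Kestrel pays $26.

Efficient allocation: Pioneer→Slot 7 ($57), Harbor→Slot 5 ($138), Nimbus→Slot 6 ($134), Umbra→Slot 2 ($90), Kestrel→Slot 4 ($143); total welfare W = $562.
Kestrel receives Slot 4 at value $143, so the others get W − 143 = $419.
Without Kestrel: best allocation of the remaining 4 bidders over all 5 slots is Pioneer→Slot 7 ($57), Harbor→Slot 5 ($138), Nimbus→Slot 6 ($134), Umbra→Slot 4 ($116), total $445.
VCG payment = (others' best without Kestrel) − (others' welfare with Kestrel) = 445 − 419 = $26.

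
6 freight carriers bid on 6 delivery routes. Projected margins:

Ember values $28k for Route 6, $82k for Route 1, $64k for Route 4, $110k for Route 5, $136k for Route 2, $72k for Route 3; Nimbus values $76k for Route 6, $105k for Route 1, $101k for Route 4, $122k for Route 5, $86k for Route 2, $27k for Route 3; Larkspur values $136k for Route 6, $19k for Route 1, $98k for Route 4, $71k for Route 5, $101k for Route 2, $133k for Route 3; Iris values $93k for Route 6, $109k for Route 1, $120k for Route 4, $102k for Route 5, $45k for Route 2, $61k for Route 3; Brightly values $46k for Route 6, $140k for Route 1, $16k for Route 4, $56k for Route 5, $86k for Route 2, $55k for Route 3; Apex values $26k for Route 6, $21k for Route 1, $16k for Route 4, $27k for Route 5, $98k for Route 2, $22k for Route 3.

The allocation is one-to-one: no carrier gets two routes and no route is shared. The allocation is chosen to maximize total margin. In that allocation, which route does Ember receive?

Ember receives Route 3.

Optimal: Ember→Route 3 ($72k), Nimbus→Route 5 ($122k), Larkspur→Route 6 ($136k), Iris→Route 4 ($120k), Brightly→Route 1 ($140k), Apex→Route 2 ($98k) — total 72+122+136+120+140+98 = $688k.
Max-entry greedy (repeatedly take the single best remaining cell) gives $676k, worse by 12.
Next-best assignment: Ember→Route 5, Nimbus→Route 6, Larkspur→Route 3, Iris→Route 4, Brightly→Route 1, Apex→Route 2 = $677k.
Swapping Iris↔Apex (Iris→Route 2 $45k, Apex→Route 4 $16k) loses 157.
No other one-to-one assignment exceeds $688k.
Ember's own top route is Route 2 ($136k), but forcing Ember→Route 2 and reassigning the rest optimally gives only $677k — worse by 11.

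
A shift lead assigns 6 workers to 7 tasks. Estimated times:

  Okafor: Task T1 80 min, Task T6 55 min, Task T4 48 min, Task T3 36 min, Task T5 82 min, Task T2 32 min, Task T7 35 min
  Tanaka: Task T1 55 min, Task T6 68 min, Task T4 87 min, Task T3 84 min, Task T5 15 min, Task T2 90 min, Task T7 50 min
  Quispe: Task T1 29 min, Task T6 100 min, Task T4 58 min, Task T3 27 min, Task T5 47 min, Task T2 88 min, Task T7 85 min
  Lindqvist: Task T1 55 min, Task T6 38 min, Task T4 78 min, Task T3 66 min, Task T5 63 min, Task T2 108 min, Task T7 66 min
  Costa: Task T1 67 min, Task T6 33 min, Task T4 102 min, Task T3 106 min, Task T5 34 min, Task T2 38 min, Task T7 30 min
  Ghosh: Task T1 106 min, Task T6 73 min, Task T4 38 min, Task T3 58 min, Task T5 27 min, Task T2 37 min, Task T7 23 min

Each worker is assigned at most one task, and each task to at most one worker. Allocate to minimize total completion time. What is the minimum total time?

Optimal: Okafor→Task T3 (36 min), Tanaka→Task T5 (15 min), Quispe→Task T1 (29 min), Lindqvist→Task T6 (38 min), Costa→Task T2 (38 min), Ghosh→Task T7 (23 min) — total 36+15+29+38+38+23 = 179 min.
Min-entry greedy (repeatedly take the single cheapest remaining cell) gives 185 min, worse by 6.
Every other assignment is strictly worse.

Min total: 179 min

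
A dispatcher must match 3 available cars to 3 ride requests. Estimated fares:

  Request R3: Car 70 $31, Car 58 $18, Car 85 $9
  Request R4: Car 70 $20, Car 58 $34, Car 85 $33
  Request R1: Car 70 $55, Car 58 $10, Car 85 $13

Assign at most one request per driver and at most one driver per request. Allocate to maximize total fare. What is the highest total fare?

Maximum total: $106

Optimal: Car 70→Request R1 ($55), Car 58→Request R3 ($18), Car 85→Request R4 ($33) — total 55+18+33 = $106.
Max-entry greedy (repeatedly take the single best remaining cell) gives $98, worse by 8.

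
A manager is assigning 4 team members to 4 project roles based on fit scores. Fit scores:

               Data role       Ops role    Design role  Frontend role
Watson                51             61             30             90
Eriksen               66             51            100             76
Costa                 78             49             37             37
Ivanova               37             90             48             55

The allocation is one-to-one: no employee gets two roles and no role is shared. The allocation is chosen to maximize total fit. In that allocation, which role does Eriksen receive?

Eriksen receives Design role.

This is a one-to-one assignment (maximum-weight bipartite matching).
Optimal: Watson→Frontend role (90 pts), Eriksen→Design role (100 pts), Costa→Data role (78 pts), Ivanova→Ops role (90 pts) — total 90+100+78+90 = 358 pts.
Next-best assignment: Watson→Ops role, Eriksen→Design role, Costa→Data role, Ivanova→Frontend role = 294 pts.
Swapping Eriksen↔Watson (Eriksen→Frontend role 76 pts, Watson→Design role 30 pts) loses 84.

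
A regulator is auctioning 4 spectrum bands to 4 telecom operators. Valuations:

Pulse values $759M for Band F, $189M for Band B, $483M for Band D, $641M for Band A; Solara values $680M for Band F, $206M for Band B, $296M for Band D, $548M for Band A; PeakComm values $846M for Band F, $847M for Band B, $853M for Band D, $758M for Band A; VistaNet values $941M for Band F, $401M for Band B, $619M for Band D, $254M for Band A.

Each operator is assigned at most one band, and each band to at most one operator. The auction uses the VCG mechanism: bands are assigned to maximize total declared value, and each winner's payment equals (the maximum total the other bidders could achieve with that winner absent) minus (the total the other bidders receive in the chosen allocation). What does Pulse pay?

Pulse pays $6M.

Efficient allocation: Pulse→Band D ($483M), Solara→Band A ($548M), PeakComm→Band B ($847M), VistaNet→Band F ($941M); total welfare W = $2819M.
Pulse receives Band D at value $483M, so the others get W − 483 = $2336M.
Without Pulse: best allocation of the remaining 3 bidders over all 4 bands is Solara→Band A ($548M), PeakComm→Band D ($853M), VistaNet→Band F ($941M), total $2342M.
VCG payment = (others' best without Pulse) − (others' welfare with Pulse) = 2342 − 2336 = $6M.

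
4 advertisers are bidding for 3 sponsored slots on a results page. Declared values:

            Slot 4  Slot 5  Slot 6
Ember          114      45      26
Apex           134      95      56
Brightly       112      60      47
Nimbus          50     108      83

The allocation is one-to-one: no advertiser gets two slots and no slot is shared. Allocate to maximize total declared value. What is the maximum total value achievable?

Maximum total: $292

Treat this as an assignment problem: match each advertiser to one slot.
Optimal: Ember→Slot 4 ($114), Apex→Slot 5 ($95), Nimbus→Slot 6 ($83) — total 114+95+83 = $292.
Max-entry greedy (repeatedly take the single best remaining cell) gives $289, worse by 3.
Next-best assignment: Brightly→Slot 4, Apex→Slot 5, Nimbus→Slot 6 = $290.
Checked against all permutations: $292 is optimal.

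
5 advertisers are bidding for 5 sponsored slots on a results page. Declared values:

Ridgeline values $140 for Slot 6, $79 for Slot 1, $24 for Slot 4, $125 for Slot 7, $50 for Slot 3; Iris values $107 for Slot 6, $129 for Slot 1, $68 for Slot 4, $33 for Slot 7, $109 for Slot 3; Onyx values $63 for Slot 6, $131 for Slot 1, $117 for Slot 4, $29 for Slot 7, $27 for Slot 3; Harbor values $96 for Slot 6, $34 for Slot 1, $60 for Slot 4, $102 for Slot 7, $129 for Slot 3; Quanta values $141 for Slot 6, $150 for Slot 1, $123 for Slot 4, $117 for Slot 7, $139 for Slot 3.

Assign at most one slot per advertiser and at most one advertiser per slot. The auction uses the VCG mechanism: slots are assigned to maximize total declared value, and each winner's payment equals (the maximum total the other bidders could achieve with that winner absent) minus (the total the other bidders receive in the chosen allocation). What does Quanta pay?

Efficient allocation: Ridgeline→Slot 7 ($125), Iris→Slot 1 ($129), Onyx→Slot 4 ($117), Harbor→Slot 3 ($129), Quanta→Slot 6 ($141); total welfare W = $641.
Quanta receives Slot 6 at value $141, so the others get W − 141 = $500.
Without Quanta: best allocation of the remaining 4 bidders over all 5 slots is Ridgeline→Slot 6 ($140), Iris→Slot 1 ($129), Onyx→Slot 4 ($117), Harbor→Slot 3 ($129), total $515.
VCG payment = (others' best without Quanta) − (others' welfare with Quanta) = 515 − 500 = $15.

Quanta pays $15.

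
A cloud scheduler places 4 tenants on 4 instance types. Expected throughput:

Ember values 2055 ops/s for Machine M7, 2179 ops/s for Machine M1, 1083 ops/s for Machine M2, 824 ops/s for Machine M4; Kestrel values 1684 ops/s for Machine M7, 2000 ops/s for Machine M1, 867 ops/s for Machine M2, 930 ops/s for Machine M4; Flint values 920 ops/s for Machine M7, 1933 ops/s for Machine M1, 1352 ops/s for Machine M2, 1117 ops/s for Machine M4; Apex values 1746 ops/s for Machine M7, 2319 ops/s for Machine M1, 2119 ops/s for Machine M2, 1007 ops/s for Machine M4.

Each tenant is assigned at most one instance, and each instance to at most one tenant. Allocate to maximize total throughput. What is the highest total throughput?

Maximum total: 7291 ops/s

Optimal: Ember→Machine M7 (2055 ops/s), Kestrel→Machine M1 (2000 ops/s), Flint→Machine M4 (1117 ops/s), Apex→Machine M2 (2119 ops/s) — total 2055+2000+1117+2119 = 7291 ops/s.
Row-greedy (each tenant in turn takes its best remaining instance) gives 6222 ops/s, worse by 1069.
Next-best assignment: Ember→Machine M1, Kestrel→Machine M7, Flint→Machine M4, Apex→Machine M2 = 7099 ops/s.
Swapping Flint↔Apex (Flint→Machine M2 1352 ops/s, Apex→Machine M4 1007 ops/s) loses 877.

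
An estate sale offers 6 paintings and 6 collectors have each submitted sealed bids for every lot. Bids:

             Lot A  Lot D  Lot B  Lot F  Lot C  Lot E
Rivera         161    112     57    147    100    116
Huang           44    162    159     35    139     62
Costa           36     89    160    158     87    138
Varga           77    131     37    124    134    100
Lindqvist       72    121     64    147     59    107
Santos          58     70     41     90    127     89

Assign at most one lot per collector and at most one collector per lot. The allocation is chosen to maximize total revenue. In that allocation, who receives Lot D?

Optimal: Rivera→Lot A ($161), Huang→Lot B ($159), Costa→Lot E ($138), Varga→Lot D ($131), Lindqvist→Lot F ($147), Santos→Lot C ($127) — total 161+159+138+131+147+127 = $863.
Max-entry greedy (repeatedly take the single best remaining cell) gives $853, worse by 10.
Swapping Rivera↔Lindqvist (Rivera→Lot F $147, Lindqvist→Lot A $72) loses 89.
Every other assignment is strictly worse.
Varga's own top lot is Lot C ($134), but forcing Varga→Lot C and reassigning the rest optimally gives only $853 — worse by 10.

Varga receives Lot D.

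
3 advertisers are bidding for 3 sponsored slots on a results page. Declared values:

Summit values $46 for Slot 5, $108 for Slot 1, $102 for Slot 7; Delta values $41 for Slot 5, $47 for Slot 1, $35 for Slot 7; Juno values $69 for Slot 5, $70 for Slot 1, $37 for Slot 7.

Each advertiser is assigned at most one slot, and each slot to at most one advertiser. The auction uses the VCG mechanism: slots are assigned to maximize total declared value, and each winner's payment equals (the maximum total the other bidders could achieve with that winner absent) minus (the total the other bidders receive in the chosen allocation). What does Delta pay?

Efficient allocation: Summit→Slot 7 ($102), Delta→Slot 1 ($47), Juno→Slot 5 ($69); total welfare W = $218.
Delta receives Slot 1 at value $47, so the others get W − 47 = $171.
Without Delta: best allocation of the remaining 2 bidders over all 3 slots is Summit→Slot 1 ($108), Juno→Slot 5 ($69), total $177.
VCG payment = (others' best without Delta) − (others' welfare with Delta) = 177 − 171 = $6.

Delta pays $6.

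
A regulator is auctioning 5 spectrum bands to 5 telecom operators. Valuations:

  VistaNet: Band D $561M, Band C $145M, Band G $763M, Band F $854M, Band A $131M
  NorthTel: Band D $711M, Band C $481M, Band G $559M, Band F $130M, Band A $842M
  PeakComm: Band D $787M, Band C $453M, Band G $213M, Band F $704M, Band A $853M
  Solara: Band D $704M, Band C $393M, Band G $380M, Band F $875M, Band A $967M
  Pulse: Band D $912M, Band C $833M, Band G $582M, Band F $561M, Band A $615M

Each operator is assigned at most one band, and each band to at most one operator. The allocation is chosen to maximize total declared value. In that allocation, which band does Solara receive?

Optimal: VistaNet→Band G ($763M), NorthTel→Band A ($842M), PeakComm→Band D ($787M), Solara→Band F ($875M), Pulse→Band C ($833M) — total 763+842+787+875+833 = $4100M.
Row-greedy (each operator in turn takes its best remaining band) gives $3458M, worse by 642.
Next-best assignment: VistaNet→Band G, NorthTel→Band D, PeakComm→Band A, Solara→Band F, Pulse→Band C = $4035M.
Swapping VistaNet↔Solara (VistaNet→Band F $854M, Solara→Band G $380M) loses 404.
Solara's own top band is Band A ($967M), but forcing Solara→Band A and reassigning the rest optimally gives only $4000M — worse by 100.

Solara receives Band F.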